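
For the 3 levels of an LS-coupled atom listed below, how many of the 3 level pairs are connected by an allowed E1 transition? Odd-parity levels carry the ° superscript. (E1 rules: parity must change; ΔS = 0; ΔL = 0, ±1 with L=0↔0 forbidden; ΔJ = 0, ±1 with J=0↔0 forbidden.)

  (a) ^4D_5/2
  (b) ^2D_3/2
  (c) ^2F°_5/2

(a)–(b): forbidden (parity, ΔS).
(a)–(c): forbidden (ΔS).
(b)–(c): allowed.
Allowed pairs: 1 of 3.

1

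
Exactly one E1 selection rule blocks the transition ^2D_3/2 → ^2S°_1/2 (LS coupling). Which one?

Reading off the term symbols: S 1/2→1/2, L 2→0, J 3/2→1/2, parity even→odd.
ΔJ = 0, ±1 (not J=0↔0): J: 3/2 → 1/2, ΔJ = -1 — ✓.
Parity must change: even → odd — ✓.
ΔL = 0, ±1 (not L=0↔0): L: 2 → 0, ΔL = -2 — ✗.
ΔS = 0: S: 1/2 → 1/2 — ✓.

the ΔL = 0, ±1 rule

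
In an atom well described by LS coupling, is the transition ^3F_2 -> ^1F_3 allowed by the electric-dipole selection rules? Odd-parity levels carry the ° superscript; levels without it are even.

forbidden

ΔS = 0: S: 1 → 0 — ✗.
ΔJ = 0, ±1 (not J=0↔0): J: 2 → 3, ΔJ = +1 — ✓.
ΔL = 0, ±1 (not L=0↔0): L: 3 → 3, ΔL = +0 — ✓.
Parity must change: even → even — ✗.
Rule(s) violated: parity, ΔS.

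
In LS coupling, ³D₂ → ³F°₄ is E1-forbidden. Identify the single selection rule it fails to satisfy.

Initial level: S=1, L=2, J=2, parity even. Final level: S=1, L=3, J=4, parity odd.
Parity must change: even → odd — ok.
ΔS = 0: S: 1 → 1 — ok.
ΔL = 0, ±1 (not L=0↔0): L: 2 → 3, ΔL = +1 — ok.
ΔJ = 0, ±1 (not J=0↔0): J: 2 → 4, ΔJ = +2 — fails.

the ΔJ = 0, ±1 rule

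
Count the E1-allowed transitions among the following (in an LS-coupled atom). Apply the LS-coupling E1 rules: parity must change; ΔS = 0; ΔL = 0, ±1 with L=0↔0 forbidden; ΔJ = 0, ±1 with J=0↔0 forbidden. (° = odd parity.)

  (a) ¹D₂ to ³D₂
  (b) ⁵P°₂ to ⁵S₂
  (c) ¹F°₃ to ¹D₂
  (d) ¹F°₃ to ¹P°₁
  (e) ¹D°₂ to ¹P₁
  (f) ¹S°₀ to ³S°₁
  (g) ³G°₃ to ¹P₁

(a) forbidden (parity, ΔS fail)
(b) allowed
(c) allowed
(d) forbidden (parity, ΔL, ΔJ fail)
(e) allowed
(f) forbidden (parity, ΔS, ΔL fail)
(g) forbidden (ΔS, ΔL, ΔJ fail)
Total allowed: 3 of 7.

3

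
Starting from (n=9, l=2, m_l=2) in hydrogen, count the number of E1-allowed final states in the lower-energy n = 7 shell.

E1 requires Δl = ±1, so l_f ∈ {1, 3}; with 0 ≤ l_f ≤ n_f−1 = 6, the allowed l_f values are {1, 3}.
For l_f = 1: m_f ∈ {m_i−1, m_i, m_i+1} ∩ [−1, 1] = {1} → 1 state.
For l_f = 3: m_f ∈ {m_i−1, m_i, m_i+1} ∩ [−3, 3] = {1, 2, 3} → 3 states.
Total: 4.

4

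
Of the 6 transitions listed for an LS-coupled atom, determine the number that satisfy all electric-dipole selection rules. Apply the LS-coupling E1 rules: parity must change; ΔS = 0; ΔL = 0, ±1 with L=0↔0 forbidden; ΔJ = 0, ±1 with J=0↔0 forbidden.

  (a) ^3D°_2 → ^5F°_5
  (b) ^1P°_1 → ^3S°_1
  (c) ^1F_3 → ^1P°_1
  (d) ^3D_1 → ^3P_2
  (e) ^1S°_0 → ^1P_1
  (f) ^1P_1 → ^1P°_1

(a) forbidden (parity, ΔS, ΔJ fail)
(b) forbidden (parity, ΔS fail)
(c) forbidden (ΔL, ΔJ fail)
(d) forbidden (parity fails)
(e) allowed
(f) allowed
Total allowed: 2 of 6.

2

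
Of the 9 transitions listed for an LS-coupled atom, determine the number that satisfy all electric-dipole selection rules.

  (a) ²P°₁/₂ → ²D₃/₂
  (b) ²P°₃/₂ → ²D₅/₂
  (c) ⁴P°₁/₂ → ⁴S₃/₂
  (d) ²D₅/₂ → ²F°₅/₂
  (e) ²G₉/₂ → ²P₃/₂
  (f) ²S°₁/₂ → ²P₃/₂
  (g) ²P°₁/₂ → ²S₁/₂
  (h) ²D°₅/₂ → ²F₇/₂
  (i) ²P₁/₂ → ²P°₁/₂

8

(a) allowed
(b) allowed
(c) allowed
(d) allowed
(e) forbidden (parity, ΔL, ΔJ fail)
(f) allowed
(g) allowed
(h) allowed
(i) allowed
Total allowed: 8 of 9.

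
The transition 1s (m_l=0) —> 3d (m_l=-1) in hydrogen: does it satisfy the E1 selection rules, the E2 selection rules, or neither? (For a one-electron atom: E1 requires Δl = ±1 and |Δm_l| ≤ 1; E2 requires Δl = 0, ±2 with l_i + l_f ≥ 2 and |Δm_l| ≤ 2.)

E2

Δl = 2 − 0 = +2; l_i + l_f = 2.
Δm_l = -1.
E1 (Δl = ±1, |Δm_l| ≤ 1): not satisfied.
E2 (Δl = 0,±2, l_i+l_f ≥ 2, |Δm_l| ≤ 2): satisfied.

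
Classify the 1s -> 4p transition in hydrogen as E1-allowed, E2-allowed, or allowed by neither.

E1

Δl = 1 − 0 = +1; l_i + l_f = 1.
E1 (Δl = ±1): satisfied.
E2 (Δl = 0,±2, l_i+l_f ≥ 2): not satisfied.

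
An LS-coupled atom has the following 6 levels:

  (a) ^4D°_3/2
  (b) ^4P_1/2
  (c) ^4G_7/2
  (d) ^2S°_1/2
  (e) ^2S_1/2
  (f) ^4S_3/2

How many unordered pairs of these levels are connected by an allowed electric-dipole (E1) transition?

(a)–(b): allowed.
(a)–(c): forbidden (ΔL, ΔJ).
(a)–(d): forbidden (parity, ΔS, ΔL).
(a)–(e): forbidden (ΔS, ΔL).
(a)–(f): forbidden (ΔL).
(b)–(c): forbidden (parity, ΔL, ΔJ).
(b)–(d): forbidden (ΔS).
(b)–(e): forbidden (parity, ΔS).
(b)–(f): forbidden (parity).
(c)–(d): forbidden (ΔS, ΔL, ΔJ).
(c)–(e): forbidden (parity, ΔS, ΔL, ΔJ).
(c)–(f): forbidden (parity, ΔL, ΔJ).
(d)–(e): forbidden (ΔL).
(d)–(f): forbidden (ΔS, ΔL).
(e)–(f): forbidden (parity, ΔS, ΔL).
Allowed pairs: 1 of 15.

1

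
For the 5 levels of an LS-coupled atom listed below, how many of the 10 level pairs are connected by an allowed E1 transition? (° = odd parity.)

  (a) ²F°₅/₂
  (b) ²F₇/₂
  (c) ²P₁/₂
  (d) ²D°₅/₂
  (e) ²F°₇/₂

(a)–(b): allowed.
(a)–(c): forbidden (ΔL, ΔJ).
(a)–(d): forbidden (parity).
(a)–(e): forbidden (parity).
(b)–(c): forbidden (parity, ΔL, ΔJ).
(b)–(d): allowed.
(b)–(e): allowed.
(c)–(d): forbidden (ΔJ).
(c)–(e): forbidden (ΔL, ΔJ).
(d)–(e): forbidden (parity).
Allowed pairs: 3 of 10.

3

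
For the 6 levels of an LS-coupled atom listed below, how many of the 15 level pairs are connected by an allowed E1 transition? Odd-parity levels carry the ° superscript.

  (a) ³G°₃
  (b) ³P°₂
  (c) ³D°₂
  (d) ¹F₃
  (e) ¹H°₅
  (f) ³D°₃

0

(a)–(b): forbidden (parity, ΔL).
(a)–(c): forbidden (parity, ΔL).
(a)–(d): forbidden (ΔS).
(a)–(e): forbidden (parity, ΔS, ΔJ).
(a)–(f): forbidden (parity, ΔL).
(b)–(c): forbidden (parity).
(b)–(d): forbidden (ΔS, ΔL).
(b)–(e): forbidden (parity, ΔS, ΔL, ΔJ).
(b)–(f): forbidden (parity).
(c)–(d): forbidden (ΔS).
(c)–(e): forbidden (parity, ΔS, ΔL, ΔJ).
(c)–(f): forbidden (parity).
(d)–(e): forbidden (ΔL, ΔJ).
(d)–(f): forbidden (ΔS).
(e)–(f): forbidden (parity, ΔS, ΔL, ΔJ).
Allowed pairs: 0 of 15.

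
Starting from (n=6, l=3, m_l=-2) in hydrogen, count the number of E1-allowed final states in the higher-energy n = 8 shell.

E1 requires Δl = ±1, so l_f ∈ {2, 4}; with 0 ≤ l_f ≤ n_f−1 = 7, the allowed l_f values are {2, 4}.
For l_f = 2: m_f ∈ {m_i−1, m_i, m_i+1} ∩ [−2, 2] = {-2, -1} → 2 states.
For l_f = 4: m_f ∈ {m_i−1, m_i, m_i+1} ∩ [−4, 4] = {-3, -2, -1} → 3 states.
Total: 5.

5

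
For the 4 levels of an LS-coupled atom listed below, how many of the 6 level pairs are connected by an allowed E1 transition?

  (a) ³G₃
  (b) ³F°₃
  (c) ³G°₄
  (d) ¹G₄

(a)–(b): allowed.
(a)–(c): allowed.
(a)–(d): forbidden (parity, ΔS).
(b)–(c): forbidden (parity).
(b)–(d): forbidden (ΔS).
(c)–(d): forbidden (ΔS).
Allowed pairs: 2 of 6.

2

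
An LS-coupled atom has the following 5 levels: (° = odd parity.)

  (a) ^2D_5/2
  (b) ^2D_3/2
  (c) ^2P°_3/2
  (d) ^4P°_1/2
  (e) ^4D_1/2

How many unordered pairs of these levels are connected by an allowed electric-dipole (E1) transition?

(a)–(b): forbidden (parity).
(a)–(c): allowed.
(a)–(d): forbidden (ΔS, ΔJ).
(a)–(e): forbidden (parity, ΔS, ΔJ).
(b)–(c): allowed.
(b)–(d): forbidden (ΔS).
(b)–(e): forbidden (parity, ΔS).
(c)–(d): forbidden (parity, ΔS).
(c)–(e): forbidden (ΔS).
(d)–(e): allowed.
Allowed pairs: 3 of 10.

3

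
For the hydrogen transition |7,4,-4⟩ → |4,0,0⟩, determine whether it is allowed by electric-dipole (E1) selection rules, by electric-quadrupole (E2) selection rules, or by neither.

Δl = 0 − 4 = -4; l_i + l_f = 4.
Δm_l = +4.
E1 (Δl = ±1, |Δm_l| ≤ 1): not satisfied.
E2 (Δl = 0,±2, l_i+l_f ≥ 2, |Δm_l| ≤ 2): not satisfied.

neither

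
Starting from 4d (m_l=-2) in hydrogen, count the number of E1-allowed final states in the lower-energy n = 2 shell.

1

E1 requires Δl = ±1, so l_f ∈ {1, 3}; with 0 ≤ l_f ≤ n_f−1 = 1, the allowed l_f values are {1}.
For l_f = 1: m_f ∈ {m_i−1, m_i, m_i+1} ∩ [−1, 1] = {-1} → 1 state.
Total: 1.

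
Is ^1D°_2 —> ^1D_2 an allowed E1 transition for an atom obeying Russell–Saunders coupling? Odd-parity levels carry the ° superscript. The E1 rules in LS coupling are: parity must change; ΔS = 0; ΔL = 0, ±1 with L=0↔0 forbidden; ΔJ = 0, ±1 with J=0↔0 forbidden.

allowed

Initial level: S=0, L=2, J=2, parity odd. Final level: S=0, L=2, J=2, parity even.
Parity must change: odd → even — passes.
ΔS = 0: S: 0 → 0 — passes.
ΔL = 0, ±1 (not L=0↔0): L: 2 → 2, ΔL = +0 — passes.
ΔJ = 0, ±1 (not J=0↔0): J: 2 → 2, ΔJ = +0 — passes.
All four E1 rules are satisfied.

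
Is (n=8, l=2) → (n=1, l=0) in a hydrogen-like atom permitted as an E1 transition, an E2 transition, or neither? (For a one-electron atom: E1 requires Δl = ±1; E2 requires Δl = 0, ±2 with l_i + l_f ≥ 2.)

Δl = 0 − 2 = -2; l_i + l_f = 2.
E1 (Δl = ±1): not satisfied.
E2 (Δl = 0,±2, l_i+l_f ≥ 2): satisfied.

E2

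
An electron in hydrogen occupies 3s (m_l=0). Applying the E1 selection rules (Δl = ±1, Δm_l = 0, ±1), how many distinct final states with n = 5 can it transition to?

E1 requires Δl = ±1, so l_f ∈ {-1, 1}; with 0 ≤ l_f ≤ n_f−1 = 4, the allowed l_f values are {1}.
For l_f = 1: m_f ∈ {m_i−1, m_i, m_i+1} ∩ [−1, 1] = {-1, 0, 1} → 3 states.
Total: 3.

3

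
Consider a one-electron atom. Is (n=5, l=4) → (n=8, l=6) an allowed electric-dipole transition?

l: 4 → 6 (Δl = +2). Δl = ±1 fails.
The transition is electric-dipole forbidden.

forbidden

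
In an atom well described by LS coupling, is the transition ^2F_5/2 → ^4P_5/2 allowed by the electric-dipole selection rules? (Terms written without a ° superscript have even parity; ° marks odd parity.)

Parity must change: even → even — fails.
ΔS = 0: S: 1/2 → 3/2 — fails.
ΔL = 0, ±1 (not L=0↔0): L: 3 → 1, ΔL = -2 — fails.
ΔJ = 0, ±1 (not J=0↔0): J: 5/2 → 5/2, ΔJ = +0 — passes.
Rule(s) violated: parity, ΔS, ΔL.

forbidden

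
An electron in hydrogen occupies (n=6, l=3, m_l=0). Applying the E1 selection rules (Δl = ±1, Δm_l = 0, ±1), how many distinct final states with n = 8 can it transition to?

E1 requires Δl = ±1, so l_f ∈ {2, 4}; with 0 ≤ l_f ≤ n_f−1 = 7, the allowed l_f values are {2, 4}.
For l_f = 2: m_f ∈ {m_i−1, m_i, m_i+1} ∩ [−2, 2] = {-1, 0, 1} → 3 states.
For l_f = 4: m_f ∈ {m_i−1, m_i, m_i+1} ∩ [−4, 4] = {-1, 0, 1} → 3 states.
Total: 6.

6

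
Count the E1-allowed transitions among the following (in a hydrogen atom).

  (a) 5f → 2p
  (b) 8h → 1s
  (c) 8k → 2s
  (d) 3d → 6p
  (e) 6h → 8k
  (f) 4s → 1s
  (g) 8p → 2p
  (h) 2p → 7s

(a) forbidden — Δl = -2 (E1 requires Δl = ±1)
(b) forbidden — Δl = -5 (E1 requires Δl = ±1)
(c) forbidden — Δl = -7 (E1 requires Δl = ±1)
(d) allowed
(e) forbidden — Δl = +2 (E1 requires Δl = ±1)
(f) forbidden — Δl = +0 (E1 requires Δl = ±1)
(g) forbidden — Δl = +0 (E1 requires Δl = ±1)
(h) allowed
Total allowed: 2 of 8.

2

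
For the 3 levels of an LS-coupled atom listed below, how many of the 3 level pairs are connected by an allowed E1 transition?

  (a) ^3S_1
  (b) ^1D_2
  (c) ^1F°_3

1

(a)–(b): forbidden (parity, ΔS, ΔL).
(a)–(c): forbidden (ΔS, ΔL, ΔJ).
(b)–(c): allowed.
Allowed pairs: 1 of 3.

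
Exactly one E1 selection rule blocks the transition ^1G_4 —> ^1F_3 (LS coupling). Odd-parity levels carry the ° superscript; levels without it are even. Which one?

Parity must change: even → even — fails.
ΔS = 0: S: 0 → 0 — passes.
ΔL = 0, ±1 (not L=0↔0): L: 4 → 3, ΔL = -1 — passes.
ΔJ = 0, ±1 (not J=0↔0): J: 4 → 3, ΔJ = -1 — passes.

parity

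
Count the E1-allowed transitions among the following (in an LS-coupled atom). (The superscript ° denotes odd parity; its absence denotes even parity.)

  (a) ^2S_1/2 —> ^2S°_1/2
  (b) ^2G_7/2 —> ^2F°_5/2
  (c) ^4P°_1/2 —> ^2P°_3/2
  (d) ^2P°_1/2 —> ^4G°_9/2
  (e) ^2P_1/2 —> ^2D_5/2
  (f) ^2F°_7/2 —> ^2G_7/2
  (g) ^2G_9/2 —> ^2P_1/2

2

(a) forbidden (ΔL fails)
(b) allowed
(c) forbidden (parity, ΔS fail)
(d) forbidden (parity, ΔS, ΔL, ΔJ fail)
(e) forbidden (parity, ΔJ fail)
(f) allowed
(g) forbidden (parity, ΔL, ΔJ fail)
Total allowed: 2 of 7.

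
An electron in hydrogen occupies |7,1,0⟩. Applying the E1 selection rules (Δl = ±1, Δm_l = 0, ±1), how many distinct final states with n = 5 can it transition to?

E1 requires Δl = ±1, so l_f ∈ {0, 2}; with 0 ≤ l_f ≤ n_f−1 = 4, the allowed l_f values are {0, 2}.
For l_f = 0: m_f ∈ {m_i−1, m_i, m_i+1} ∩ [−0, 0] = {0} → 1 state.
For l_f = 2: m_f ∈ {m_i−1, m_i, m_i+1} ∩ [−2, 2] = {-1, 0, 1} → 3 states.
Total: 4.

4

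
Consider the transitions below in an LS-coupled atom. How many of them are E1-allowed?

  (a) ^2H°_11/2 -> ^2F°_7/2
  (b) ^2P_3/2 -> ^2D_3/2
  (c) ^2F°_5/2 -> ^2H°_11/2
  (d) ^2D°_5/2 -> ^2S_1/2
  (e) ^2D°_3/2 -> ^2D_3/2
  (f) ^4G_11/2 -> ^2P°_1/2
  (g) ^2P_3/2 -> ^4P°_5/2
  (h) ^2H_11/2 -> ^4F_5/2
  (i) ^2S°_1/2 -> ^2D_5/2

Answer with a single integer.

(a) forbidden (parity, ΔL, ΔJ fail)
(b) forbidden (parity fails)
(c) forbidden (parity, ΔL, ΔJ fail)
(d) forbidden (ΔL, ΔJ fail)
(e) allowed
(f) forbidden (ΔS, ΔL, ΔJ fail)
(g) forbidden (ΔS fails)
(h) forbidden (parity, ΔS, ΔL, ΔJ fail)
(i) forbidden (ΔL, ΔJ fail)
Total allowed: 1 of 9.

1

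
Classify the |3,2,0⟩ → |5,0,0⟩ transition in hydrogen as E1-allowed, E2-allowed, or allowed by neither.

E2

Δl = 0 − 2 = -2; l_i + l_f = 2.
Δm_l = +0.
E1 (Δl = ±1, |Δm_l| ≤ 1): not satisfied.
E2 (Δl = 0,±2, l_i+l_f ≥ 2, |Δm_l| ≤ 2): satisfied.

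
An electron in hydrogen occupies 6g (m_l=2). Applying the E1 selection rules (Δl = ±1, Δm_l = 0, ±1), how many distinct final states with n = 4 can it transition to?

E1 requires Δl = ±1, so l_f ∈ {3, 5}; with 0 ≤ l_f ≤ n_f−1 = 3, the allowed l_f values are {3}.
For l_f = 3: m_f ∈ {m_i−1, m_i, m_i+1} ∩ [−3, 3] = {1, 2, 3} → 3 states.
Total: 3.

3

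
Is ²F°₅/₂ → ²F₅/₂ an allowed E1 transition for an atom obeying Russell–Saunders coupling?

allowed

Parity must change: odd → even — passes.
ΔS = 0: S: 1/2 → 1/2 — passes.
ΔL = 0, ±1 (not L=0↔0): L: 3 → 3, ΔL = +0 — passes.
ΔJ = 0, ±1 (not J=0↔0): J: 5/2 → 5/2, ΔJ = +0 — passes.
All four E1 rules are satisfied.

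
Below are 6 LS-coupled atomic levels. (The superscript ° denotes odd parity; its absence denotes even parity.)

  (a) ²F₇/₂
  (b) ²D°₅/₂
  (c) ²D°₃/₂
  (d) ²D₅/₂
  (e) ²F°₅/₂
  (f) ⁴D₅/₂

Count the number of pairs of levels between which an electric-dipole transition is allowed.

(a)–(b): allowed.
(a)–(c): forbidden (ΔJ).
(a)–(d): forbidden (parity).
(a)–(e): allowed.
(a)–(f): forbidden (parity, ΔS).
(b)–(c): forbidden (parity).
(b)–(d): allowed.
(b)–(e): forbidden (parity).
(b)–(f): forbidden (ΔS).
(c)–(d): allowed.
(c)–(e): forbidden (parity).
(c)–(f): forbidden (ΔS).
(d)–(e): allowed.
(d)–(f): forbidden (parity, ΔS).
(e)–(f): forbidden (ΔS).
Allowed pairs: 5 of 15.

5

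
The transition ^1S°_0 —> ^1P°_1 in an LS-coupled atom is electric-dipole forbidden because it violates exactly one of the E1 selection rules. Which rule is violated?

Parity must change: odd → odd — fails.
ΔS = 0: S: 0 → 0 — ok.
ΔL = 0, ±1 (not L=0↔0): L: 0 → 1, ΔL = +1 — ok.
ΔJ = 0, ±1 (not J=0↔0): J: 0 → 1, ΔJ = +1 — ok.

parity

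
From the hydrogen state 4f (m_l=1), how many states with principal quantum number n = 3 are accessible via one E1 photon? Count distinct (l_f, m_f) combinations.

E1 requires Δl = ±1, so l_f ∈ {2, 4}; with 0 ≤ l_f ≤ n_f−1 = 2, the allowed l_f values are {2}.
For l_f = 2: m_f ∈ {m_i−1, m_i, m_i+1} ∩ [−2, 2] = {0, 1, 2} → 3 states.
Total: 3.

3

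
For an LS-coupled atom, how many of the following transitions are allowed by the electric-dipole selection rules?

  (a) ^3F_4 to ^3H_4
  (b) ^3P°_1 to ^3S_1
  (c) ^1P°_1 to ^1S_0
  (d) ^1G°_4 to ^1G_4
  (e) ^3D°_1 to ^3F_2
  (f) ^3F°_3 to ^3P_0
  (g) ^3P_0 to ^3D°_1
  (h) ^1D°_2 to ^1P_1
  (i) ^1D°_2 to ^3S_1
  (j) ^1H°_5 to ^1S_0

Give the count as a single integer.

6

(a) forbidden (parity, ΔL fail)
(b) allowed
(c) allowed
(d) allowed
(e) allowed
(f) forbidden (ΔL, ΔJ fail)
(g) allowed
(h) allowed
(i) forbidden (ΔS, ΔL fail)
(j) forbidden (ΔL, ΔJ fail)
Total allowed: 6 of 10.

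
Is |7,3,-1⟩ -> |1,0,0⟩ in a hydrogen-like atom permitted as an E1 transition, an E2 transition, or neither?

neither

Δl = 0 − 3 = -3; l_i + l_f = 3.
Δm_l = +1.
E1 (Δl = ±1, |Δm_l| ≤ 1): not satisfied.
E2 (Δl = 0,±2, l_i+l_f ≥ 2, |Δm_l| ≤ 2): not satisfied.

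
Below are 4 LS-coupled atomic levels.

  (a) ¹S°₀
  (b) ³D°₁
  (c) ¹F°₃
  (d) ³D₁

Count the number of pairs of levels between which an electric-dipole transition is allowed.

1

(a)–(b): forbidden (parity, ΔS, ΔL).
(a)–(c): forbidden (parity, ΔL, ΔJ).
(a)–(d): forbidden (ΔS, ΔL).
(b)–(c): forbidden (parity, ΔS, ΔJ).
(b)–(d): allowed.
(c)–(d): forbidden (ΔS, ΔJ).
Allowed pairs: 1 of 6.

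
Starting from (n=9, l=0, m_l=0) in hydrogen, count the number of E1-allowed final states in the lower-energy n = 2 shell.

E1 requires Δl = ±1, so l_f ∈ {-1, 1}; with 0 ≤ l_f ≤ n_f−1 = 1, the allowed l_f values are {1}.
For l_f = 1: m_f ∈ {m_i−1, m_i, m_i+1} ∩ [−1, 1] = {-1, 0, 1} → 3 states.
Total: 3.

3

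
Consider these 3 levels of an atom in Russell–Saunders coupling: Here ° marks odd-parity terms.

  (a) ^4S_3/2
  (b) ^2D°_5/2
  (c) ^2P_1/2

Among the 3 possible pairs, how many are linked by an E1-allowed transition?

0

(a)–(b): forbidden (ΔS, ΔL).
(a)–(c): forbidden (parity, ΔS).
(b)–(c): forbidden (ΔJ).
Allowed pairs: 0 of 3.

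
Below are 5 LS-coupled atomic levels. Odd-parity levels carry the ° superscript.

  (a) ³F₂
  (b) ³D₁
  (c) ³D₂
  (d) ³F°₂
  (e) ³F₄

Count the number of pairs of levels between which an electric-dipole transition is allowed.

3

(a)–(b): forbidden (parity).
(a)–(c): forbidden (parity).
(a)–(d): allowed.
(a)–(e): forbidden (parity, ΔJ).
(b)–(c): forbidden (parity).
(b)–(d): allowed.
(b)–(e): forbidden (parity, ΔJ).
(c)–(d): allowed.
(c)–(e): forbidden (parity, ΔJ).
(d)–(e): forbidden (ΔJ).
Allowed pairs: 3 of 10.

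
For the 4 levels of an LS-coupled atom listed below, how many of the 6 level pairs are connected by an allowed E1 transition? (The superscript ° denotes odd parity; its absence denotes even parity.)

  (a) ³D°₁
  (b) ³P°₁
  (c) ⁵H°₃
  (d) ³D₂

(a)–(b): forbidden (parity).
(a)–(c): forbidden (parity, ΔS, ΔL, ΔJ).
(a)–(d): allowed.
(b)–(c): forbidden (parity, ΔS, ΔL, ΔJ).
(b)–(d): allowed.
(c)–(d): forbidden (ΔS, ΔL).
Allowed pairs: 2 of 6.

2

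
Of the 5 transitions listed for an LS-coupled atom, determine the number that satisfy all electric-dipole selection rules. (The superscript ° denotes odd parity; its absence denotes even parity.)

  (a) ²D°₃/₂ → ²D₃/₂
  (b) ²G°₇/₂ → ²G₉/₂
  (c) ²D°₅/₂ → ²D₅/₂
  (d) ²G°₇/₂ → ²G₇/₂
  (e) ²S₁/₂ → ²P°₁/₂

(a) allowed
(b) allowed
(c) allowed
(d) allowed
(e) allowed
Total allowed: 5 of 5.

5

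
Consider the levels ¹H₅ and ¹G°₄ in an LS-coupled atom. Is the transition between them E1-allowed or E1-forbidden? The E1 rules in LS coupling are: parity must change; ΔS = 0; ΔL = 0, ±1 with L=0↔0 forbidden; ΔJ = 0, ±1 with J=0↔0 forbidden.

Parity must change: even → odd — satisfied.
ΔS = 0: S: 0 → 0 — satisfied.
ΔL = 0, ±1 (not L=0↔0): L: 5 → 4, ΔL = -1 — satisfied.
ΔJ = 0, ±1 (not J=0↔0): J: 5 → 4, ΔJ = -1 — satisfied.
All four E1 rules are satisfied.

allowed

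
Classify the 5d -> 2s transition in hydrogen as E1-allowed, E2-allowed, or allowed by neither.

E2

Δl = 0 − 2 = -2; l_i + l_f = 2.
E1 (Δl = ±1): not satisfied.
E2 (Δl = 0,±2, l_i+l_f ≥ 2): satisfied.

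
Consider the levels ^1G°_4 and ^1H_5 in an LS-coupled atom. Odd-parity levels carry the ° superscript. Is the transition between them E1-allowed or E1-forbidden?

Initial level: S=0, L=4, J=4, parity odd. Final level: S=0, L=5, J=5, parity even.
Parity must change: odd → even — ok.
ΔS = 0: S: 0 → 0 — ok.
ΔL = 0, ±1 (not L=0↔0): L: 4 → 5, ΔL = +1 — ok.
ΔJ = 0, ±1 (not J=0↔0): J: 4 → 5, ΔJ = +1 — ok.
All four E1 rules are satisfied.

allowed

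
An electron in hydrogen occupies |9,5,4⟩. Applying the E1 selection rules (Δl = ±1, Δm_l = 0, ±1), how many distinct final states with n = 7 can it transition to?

5

E1 requires Δl = ±1, so l_f ∈ {4, 6}; with 0 ≤ l_f ≤ n_f−1 = 6, the allowed l_f values are {4, 6}.
For l_f = 4: m_f ∈ {m_i−1, m_i, m_i+1} ∩ [−4, 4] = {3, 4} → 2 states.
For l_f = 6: m_f ∈ {m_i−1, m_i, m_i+1} ∩ [−6, 6] = {3, 4, 5} → 3 states.
Total: 5.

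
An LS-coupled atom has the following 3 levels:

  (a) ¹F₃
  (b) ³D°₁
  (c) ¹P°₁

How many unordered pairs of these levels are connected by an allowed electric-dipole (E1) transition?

(a)–(b): forbidden (ΔS, ΔJ).
(a)–(c): forbidden (ΔL, ΔJ).
(b)–(c): forbidden (parity, ΔS).
Allowed pairs: 0 of 3.

0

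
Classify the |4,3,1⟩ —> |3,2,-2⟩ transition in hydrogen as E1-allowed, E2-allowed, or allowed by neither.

Δl = 2 − 3 = -1; l_i + l_f = 5.
Δm_l = -3.
E1 (Δl = ±1, |Δm_l| ≤ 1): not satisfied.
E2 (Δl = 0,±2, l_i+l_f ≥ 2, |Δm_l| ≤ 2): not satisfied.

neither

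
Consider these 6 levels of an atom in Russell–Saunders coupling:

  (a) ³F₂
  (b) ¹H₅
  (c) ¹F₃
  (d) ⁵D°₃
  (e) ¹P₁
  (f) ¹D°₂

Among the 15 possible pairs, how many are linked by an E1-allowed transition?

2

(a)–(b): forbidden (parity, ΔS, ΔL, ΔJ).
(a)–(c): forbidden (parity, ΔS).
(a)–(d): forbidden (ΔS).
(a)–(e): forbidden (parity, ΔS, ΔL).
(a)–(f): forbidden (ΔS).
(b)–(c): forbidden (parity, ΔL, ΔJ).
(b)–(d): forbidden (ΔS, ΔL, ΔJ).
(b)–(e): forbidden (parity, ΔL, ΔJ).
(b)–(f): forbidden (ΔL, ΔJ).
(c)–(d): forbidden (ΔS).
(c)–(e): forbidden (parity, ΔL, ΔJ).
(c)–(f): allowed.
(d)–(e): forbidden (ΔS, ΔJ).
(d)–(f): forbidden (parity, ΔS).
(e)–(f): allowed.
Allowed pairs: 2 of 15.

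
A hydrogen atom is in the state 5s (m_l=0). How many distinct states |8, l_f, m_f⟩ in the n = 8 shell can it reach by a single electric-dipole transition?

3

E1 requires Δl = ±1, so l_f ∈ {-1, 1}; with 0 ≤ l_f ≤ n_f−1 = 7, the allowed l_f values are {1}.
For l_f = 1: m_f ∈ {m_i−1, m_i, m_i+1} ∩ [−1, 1] = {-1, 0, 1} → 3 states.
Total: 3.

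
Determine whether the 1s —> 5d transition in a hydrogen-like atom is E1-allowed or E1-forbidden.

forbidden

Δl = 2 − 0 = +2; the E1 rule Δl = ±1 is violated.
The transition is electric-dipole forbidden.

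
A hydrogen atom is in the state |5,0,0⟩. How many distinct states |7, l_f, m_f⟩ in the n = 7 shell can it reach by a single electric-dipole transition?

3

E1 requires Δl = ±1, so l_f ∈ {-1, 1}; with 0 ≤ l_f ≤ n_f−1 = 6, the allowed l_f values are {1}.
For l_f = 1: m_f ∈ {m_i−1, m_i, m_i+1} ∩ [−1, 1] = {-1, 0, 1} → 3 states.
Total: 3.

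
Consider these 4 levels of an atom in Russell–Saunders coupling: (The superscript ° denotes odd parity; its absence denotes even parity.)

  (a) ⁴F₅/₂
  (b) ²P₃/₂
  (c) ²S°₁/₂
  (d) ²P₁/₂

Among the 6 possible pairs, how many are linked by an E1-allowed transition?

2

(a)–(b): forbidden (parity, ΔS, ΔL).
(a)–(c): forbidden (ΔS, ΔL, ΔJ).
(a)–(d): forbidden (parity, ΔS, ΔL, ΔJ).
(b)–(c): allowed.
(b)–(d): forbidden (parity).
(c)–(d): allowed.
Allowed pairs: 2 of 6.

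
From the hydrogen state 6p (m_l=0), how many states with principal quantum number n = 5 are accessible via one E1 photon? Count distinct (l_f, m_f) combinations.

E1 requires Δl = ±1, so l_f ∈ {0, 2}; with 0 ≤ l_f ≤ n_f−1 = 4, the allowed l_f values are {0, 2}.
For l_f = 0: m_f ∈ {m_i−1, m_i, m_i+1} ∩ [−0, 0] = {0} → 1 state.
For l_f = 2: m_f ∈ {m_i−1, m_i, m_i+1} ∩ [−2, 2] = {-1, 0, 1} → 3 states.
Total: 4.

4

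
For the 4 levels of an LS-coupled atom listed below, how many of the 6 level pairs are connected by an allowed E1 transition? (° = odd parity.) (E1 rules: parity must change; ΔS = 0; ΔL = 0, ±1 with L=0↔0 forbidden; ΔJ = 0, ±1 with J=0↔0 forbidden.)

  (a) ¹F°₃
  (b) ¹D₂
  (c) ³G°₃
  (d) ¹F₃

2

(a)–(b): allowed.
(a)–(c): forbidden (parity, ΔS).
(a)–(d): allowed.
(b)–(c): forbidden (ΔS, ΔL).
(b)–(d): forbidden (parity).
(c)–(d): forbidden (ΔS).
Allowed pairs: 2 of 6.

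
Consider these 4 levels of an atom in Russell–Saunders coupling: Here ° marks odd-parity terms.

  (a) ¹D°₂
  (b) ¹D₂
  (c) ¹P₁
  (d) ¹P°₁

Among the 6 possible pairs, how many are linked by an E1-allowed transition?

4

(a)–(b): allowed.
(a)–(c): allowed.
(a)–(d): forbidden (parity).
(b)–(c): forbidden (parity).
(b)–(d): allowed.
(c)–(d): allowed.
Allowed pairs: 4 of 6.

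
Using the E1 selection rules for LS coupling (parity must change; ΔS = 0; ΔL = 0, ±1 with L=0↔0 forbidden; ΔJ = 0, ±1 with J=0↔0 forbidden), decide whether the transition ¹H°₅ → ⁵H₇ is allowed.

forbidden

Initial level: S=0, L=5, J=5, parity odd. Final level: S=2, L=5, J=7, parity even.
Parity must change: odd → even — satisfied.
ΔS = 0: S: 0 → 2 — violated.
ΔL = 0, ±1 (not L=0↔0): L: 5 → 5, ΔL = +0 — satisfied.
ΔJ = 0, ±1 (not J=0↔0): J: 5 → 7, ΔJ = +2 — violated.
Rule(s) violated: ΔS, ΔJ.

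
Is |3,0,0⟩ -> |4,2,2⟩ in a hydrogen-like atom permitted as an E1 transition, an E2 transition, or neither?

Δl = 2 − 0 = +2; l_i + l_f = 2.
Δm_l = +2.
E1 (Δl = ±1, |Δm_l| ≤ 1): not satisfied.
E2 (Δl = 0,±2, l_i+l_f ≥ 2, |Δm_l| ≤ 2): satisfied.

E2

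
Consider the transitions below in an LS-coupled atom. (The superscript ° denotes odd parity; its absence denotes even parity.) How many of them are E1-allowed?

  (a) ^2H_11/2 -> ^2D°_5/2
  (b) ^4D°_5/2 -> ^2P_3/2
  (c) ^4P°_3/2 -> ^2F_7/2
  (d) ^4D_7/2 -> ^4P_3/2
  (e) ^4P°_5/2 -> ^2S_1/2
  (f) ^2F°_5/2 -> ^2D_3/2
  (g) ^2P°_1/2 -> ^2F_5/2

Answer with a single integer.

1

(a) forbidden (ΔL, ΔJ fail)
(b) forbidden (ΔS fails)
(c) forbidden (ΔS, ΔL, ΔJ fail)
(d) forbidden (parity, ΔJ fail)
(e) forbidden (ΔS, ΔJ fail)
(f) allowed
(g) forbidden (ΔL, ΔJ fail)
Total allowed: 1 of 7.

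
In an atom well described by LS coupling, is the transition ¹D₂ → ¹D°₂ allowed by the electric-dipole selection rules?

allowed

ΔS = 0: S: 0 → 0 — ✓.
Parity must change: even → odd — ✓.
ΔJ = 0, ±1 (not J=0↔0): J: 2 → 2, ΔJ = +0 — ✓.
ΔL = 0, ±1 (not L=0↔0): L: 2 → 2, ΔL = +0 — ✓.
All four E1 rules are satisfied.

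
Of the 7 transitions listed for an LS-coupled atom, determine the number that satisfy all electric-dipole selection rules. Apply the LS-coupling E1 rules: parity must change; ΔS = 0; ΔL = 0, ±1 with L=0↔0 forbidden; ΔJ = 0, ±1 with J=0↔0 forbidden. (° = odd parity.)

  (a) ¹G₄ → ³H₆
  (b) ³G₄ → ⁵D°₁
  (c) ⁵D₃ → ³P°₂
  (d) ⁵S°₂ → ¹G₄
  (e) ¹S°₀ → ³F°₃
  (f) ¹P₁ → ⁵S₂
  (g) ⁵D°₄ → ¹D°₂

0

(a) forbidden (parity, ΔS, ΔJ fail)
(b) forbidden (ΔS, ΔL, ΔJ fail)
(c) forbidden (ΔS fails)
(d) forbidden (ΔS, ΔL, ΔJ fail)
(e) forbidden (parity, ΔS, ΔL, ΔJ fail)
(f) forbidden (parity, ΔS fail)
(g) forbidden (parity, ΔS, ΔJ fail)
Total allowed: 0 of 7.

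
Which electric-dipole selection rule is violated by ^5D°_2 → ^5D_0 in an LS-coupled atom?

Reading off the term symbols: S 2→2, L 2→2, J 2→0, parity odd→even.
Parity must change: odd → even — ✓.
ΔS = 0: S: 2 → 2 — ✓.
ΔL = 0, ±1 (not L=0↔0): L: 2 → 2, ΔL = +0 — ✓.
ΔJ = 0, ±1 (not J=0↔0): J: 2 → 0, ΔJ = -2 — ✗.

the ΔJ = 0, ±1 rule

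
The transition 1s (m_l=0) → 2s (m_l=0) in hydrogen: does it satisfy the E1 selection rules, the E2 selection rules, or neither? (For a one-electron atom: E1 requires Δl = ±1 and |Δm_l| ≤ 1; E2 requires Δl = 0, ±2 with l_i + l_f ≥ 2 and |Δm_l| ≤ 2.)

Δl = 0 − 0 = +0; l_i + l_f = 0.
Δm_l = +0.
E1 (Δl = ±1, |Δm_l| ≤ 1): not satisfied.
E2 (Δl = 0,±2, l_i+l_f ≥ 2, |Δm_l| ≤ 2): not satisfied.

neither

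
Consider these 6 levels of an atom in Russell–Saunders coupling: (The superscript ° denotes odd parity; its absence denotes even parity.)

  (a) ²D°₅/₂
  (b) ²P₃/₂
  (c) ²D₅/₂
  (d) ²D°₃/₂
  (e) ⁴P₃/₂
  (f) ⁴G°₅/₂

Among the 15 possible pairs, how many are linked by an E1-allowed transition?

(a)–(b): allowed.
(a)–(c): allowed.
(a)–(d): forbidden (parity).
(a)–(e): forbidden (ΔS).
(a)–(f): forbidden (parity, ΔS, ΔL).
(b)–(c): forbidden (parity).
(b)–(d): allowed.
(b)–(e): forbidden (parity, ΔS).
(b)–(f): forbidden (ΔS, ΔL).
(c)–(d): allowed.
(c)–(e): forbidden (parity, ΔS).
(c)–(f): forbidden (ΔS, ΔL).
(d)–(e): forbidden (ΔS).
(d)–(f): forbidden (parity, ΔS, ΔL).
(e)–(f): forbidden (ΔL).
Allowed pairs: 4 of 15.

4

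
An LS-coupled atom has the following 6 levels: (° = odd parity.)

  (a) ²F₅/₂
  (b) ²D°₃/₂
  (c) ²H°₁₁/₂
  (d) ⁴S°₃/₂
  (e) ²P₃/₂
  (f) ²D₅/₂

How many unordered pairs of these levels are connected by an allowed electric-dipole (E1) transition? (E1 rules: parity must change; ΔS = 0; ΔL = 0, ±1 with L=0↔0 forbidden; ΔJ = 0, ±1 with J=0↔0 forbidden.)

(a)–(b): allowed.
(a)–(c): forbidden (ΔL, ΔJ).
(a)–(d): forbidden (ΔS, ΔL).
(a)–(e): forbidden (parity, ΔL).
(a)–(f): forbidden (parity).
(b)–(c): forbidden (parity, ΔL, ΔJ).
(b)–(d): forbidden (parity, ΔS, ΔL).
(b)–(e): allowed.
(b)–(f): allowed.
(c)–(d): forbidden (parity, ΔS, ΔL, ΔJ).
(c)–(e): forbidden (ΔL, ΔJ).
(c)–(f): forbidden (ΔL, ΔJ).
(d)–(e): forbidden (ΔS).
(d)–(f): forbidden (ΔS, ΔL).
(e)–(f): forbidden (parity).
Allowed pairs: 3 of 15.

3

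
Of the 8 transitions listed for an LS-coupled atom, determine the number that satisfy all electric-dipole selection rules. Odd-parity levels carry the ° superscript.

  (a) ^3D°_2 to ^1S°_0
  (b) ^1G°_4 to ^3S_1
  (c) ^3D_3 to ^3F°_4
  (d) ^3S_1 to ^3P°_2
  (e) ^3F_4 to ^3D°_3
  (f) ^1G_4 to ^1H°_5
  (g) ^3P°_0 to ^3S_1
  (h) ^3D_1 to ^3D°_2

6

(a) forbidden (parity, ΔS, ΔL, ΔJ fail)
(b) forbidden (ΔS, ΔL, ΔJ fail)
(c) allowed
(d) allowed
(e) allowed
(f) allowed
(g) allowed
(h) allowed
Total allowed: 6 of 8.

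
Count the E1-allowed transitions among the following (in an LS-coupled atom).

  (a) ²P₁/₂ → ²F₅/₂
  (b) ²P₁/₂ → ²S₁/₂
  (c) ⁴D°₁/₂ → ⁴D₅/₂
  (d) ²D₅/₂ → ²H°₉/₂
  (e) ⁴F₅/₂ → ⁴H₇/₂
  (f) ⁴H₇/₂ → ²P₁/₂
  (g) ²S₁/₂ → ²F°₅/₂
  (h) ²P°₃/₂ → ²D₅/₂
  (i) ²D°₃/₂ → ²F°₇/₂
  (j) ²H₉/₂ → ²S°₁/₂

(a) forbidden (parity, ΔL, ΔJ fail)
(b) forbidden (parity fails)
(c) forbidden (ΔJ fails)
(d) forbidden (ΔL, ΔJ fail)
(e) forbidden (parity, ΔL fail)
(f) forbidden (parity, ΔS, ΔL, ΔJ fail)
(g) forbidden (ΔL, ΔJ fail)
(h) allowed
(i) forbidden (parity, ΔJ fail)
(j) forbidden (ΔL, ΔJ fail)
Total allowed: 1 of 10.

1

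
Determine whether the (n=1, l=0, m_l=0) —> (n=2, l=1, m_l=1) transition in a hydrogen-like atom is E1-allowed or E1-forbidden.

Δl = 1 − 0 = +1; the E1 rule Δl = ±1 is passes.
Δm_l = 1 − (0) = +1. E1 requires Δm_l = 0, ±1: passes.
All E1 selection rules are satisfied.

allowed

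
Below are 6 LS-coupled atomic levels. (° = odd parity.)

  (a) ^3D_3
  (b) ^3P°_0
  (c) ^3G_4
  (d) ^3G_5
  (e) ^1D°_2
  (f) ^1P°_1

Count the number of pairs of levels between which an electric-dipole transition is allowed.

0

(a)–(b): forbidden (ΔJ).
(a)–(c): forbidden (parity, ΔL).
(a)–(d): forbidden (parity, ΔL, ΔJ).
(a)–(e): forbidden (ΔS).
(a)–(f): forbidden (ΔS, ΔJ).
(b)–(c): forbidden (ΔL, ΔJ).
(b)–(d): forbidden (ΔL, ΔJ).
(b)–(e): forbidden (parity, ΔS, ΔJ).
(b)–(f): forbidden (parity, ΔS).
(c)–(d): forbidden (parity).
(c)–(e): forbidden (ΔS, ΔL, ΔJ).
(c)–(f): forbidden (ΔS, ΔL, ΔJ).
(d)–(e): forbidden (ΔS, ΔL, ΔJ).
(d)–(f): forbidden (ΔS, ΔL, ΔJ).
(e)–(f): forbidden (parity).
Allowed pairs: 0 of 15.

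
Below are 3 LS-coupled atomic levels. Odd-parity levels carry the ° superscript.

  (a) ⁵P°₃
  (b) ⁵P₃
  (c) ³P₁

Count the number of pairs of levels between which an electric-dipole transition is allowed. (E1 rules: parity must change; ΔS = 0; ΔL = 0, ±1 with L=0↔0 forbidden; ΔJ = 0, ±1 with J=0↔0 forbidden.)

(a)–(b): allowed.
(a)–(c): forbidden (ΔS, ΔJ).
(b)–(c): forbidden (parity, ΔS, ΔJ).
Allowed pairs: 1 of 3.

1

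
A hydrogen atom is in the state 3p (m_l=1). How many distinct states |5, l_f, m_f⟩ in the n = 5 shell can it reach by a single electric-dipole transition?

4

E1 requires Δl = ±1, so l_f ∈ {0, 2}; with 0 ≤ l_f ≤ n_f−1 = 4, the allowed l_f values are {0, 2}.
For l_f = 0: m_f ∈ {m_i−1, m_i, m_i+1} ∩ [−0, 0] = {0} → 1 state.
For l_f = 2: m_f ∈ {m_i−1, m_i, m_i+1} ∩ [−2, 2] = {0, 1, 2} → 3 states.
Total: 4.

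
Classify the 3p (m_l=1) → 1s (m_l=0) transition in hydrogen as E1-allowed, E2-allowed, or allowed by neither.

Δl = 0 − 1 = -1; l_i + l_f = 1.
Δm_l = -1.
E1 (Δl = ±1, |Δm_l| ≤ 1): satisfied.
E2 (Δl = 0,±2, l_i+l_f ≥ 2, |Δm_l| ≤ 2): not satisfied.

E1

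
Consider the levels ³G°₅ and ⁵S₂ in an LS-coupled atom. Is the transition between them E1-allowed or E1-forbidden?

Initial level: S=1, L=4, J=5, parity odd. Final level: S=2, L=0, J=2, parity even.
Parity must change: odd → even — passes.
ΔS = 0: S: 1 → 2 — fails.
ΔL = 0, ±1 (not L=0↔0): L: 4 → 0, ΔL = -4 — fails.
ΔJ = 0, ±1 (not J=0↔0): J: 5 → 2, ΔJ = -3 — fails.
Rule(s) violated: ΔS, ΔL, ΔJ.

forbidden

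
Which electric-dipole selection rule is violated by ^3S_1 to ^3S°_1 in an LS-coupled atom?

Parity must change: even → odd — satisfied.
ΔS = 0: S: 1 → 1 — satisfied.
ΔL = 0, ±1 (not L=0↔0): L: 0 → 0, ΔL = +0 — violated.
ΔJ = 0, ±1 (not J=0↔0): J: 1 → 1, ΔJ = +0 — satisfied.

the L=0 ↔ L=0 exclusion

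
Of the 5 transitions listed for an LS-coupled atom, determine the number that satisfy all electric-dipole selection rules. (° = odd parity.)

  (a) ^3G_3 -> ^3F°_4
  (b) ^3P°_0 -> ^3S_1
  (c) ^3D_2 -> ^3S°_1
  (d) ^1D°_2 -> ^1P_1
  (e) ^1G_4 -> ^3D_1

(a) allowed
(b) allowed
(c) forbidden (ΔL fails)
(d) allowed
(e) forbidden (parity, ΔS, ΔL, ΔJ fail)
Total allowed: 3 of 5.

3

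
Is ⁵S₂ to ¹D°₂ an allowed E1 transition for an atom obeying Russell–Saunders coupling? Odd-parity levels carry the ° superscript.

Parity must change: even → odd — passes.
ΔS = 0: S: 2 → 0 — fails.
ΔL = 0, ±1 (not L=0↔0): L: 0 → 2, ΔL = +2 — fails.
ΔJ = 0, ±1 (not J=0↔0): J: 2 → 2, ΔJ = +0 — passes.
Rule(s) violated: ΔS, ΔL.

forbidden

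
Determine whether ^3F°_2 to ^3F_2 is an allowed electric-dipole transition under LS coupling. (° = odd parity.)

Initial level: S=1, L=3, J=2, parity odd. Final level: S=1, L=3, J=2, parity even.
Parity must change: odd → even — ok.
ΔS = 0: S: 1 → 1 — ok.
ΔJ = 0, ±1 (not J=0↔0): J: 2 → 2, ΔJ = +0 — ok.
ΔL = 0, ±1 (not L=0↔0): L: 3 → 3, ΔL = +0 — ok.
All four E1 rules are satisfied.

allowed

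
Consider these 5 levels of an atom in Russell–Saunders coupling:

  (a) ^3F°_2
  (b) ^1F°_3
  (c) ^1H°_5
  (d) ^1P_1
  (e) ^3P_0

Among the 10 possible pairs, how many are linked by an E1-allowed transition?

0

(a)–(b): forbidden (parity, ΔS).
(a)–(c): forbidden (parity, ΔS, ΔL, ΔJ).
(a)–(d): forbidden (ΔS, ΔL).
(a)–(e): forbidden (ΔL, ΔJ).
(b)–(c): forbidden (parity, ΔL, ΔJ).
(b)–(d): forbidden (ΔL, ΔJ).
(b)–(e): forbidden (ΔS, ΔL, ΔJ).
(c)–(d): forbidden (ΔL, ΔJ).
(c)–(e): forbidden (ΔS, ΔL, ΔJ).
(d)–(e): forbidden (parity, ΔS).
Allowed pairs: 0 of 10.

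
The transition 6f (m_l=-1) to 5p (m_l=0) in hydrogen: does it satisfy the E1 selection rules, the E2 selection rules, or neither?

Δl = 1 − 3 = -2; l_i + l_f = 4.
Δm_l = +1.
E1 (Δl = ±1, |Δm_l| ≤ 1): not satisfied.
E2 (Δl = 0,±2, l_i+l_f ≥ 2, |Δm_l| ≤ 2): satisfied.

E2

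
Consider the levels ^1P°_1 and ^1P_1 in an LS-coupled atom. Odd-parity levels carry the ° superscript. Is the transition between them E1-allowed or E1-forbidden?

allowed

Parity must change: odd → even — passes.
ΔS = 0: S: 0 → 0 — passes.
ΔL = 0, ±1 (not L=0↔0): L: 1 → 1, ΔL = +0 — passes.
ΔJ = 0, ±1 (not J=0↔0): J: 1 → 1, ΔJ = +0 — passes.
All four E1 rules are satisfied.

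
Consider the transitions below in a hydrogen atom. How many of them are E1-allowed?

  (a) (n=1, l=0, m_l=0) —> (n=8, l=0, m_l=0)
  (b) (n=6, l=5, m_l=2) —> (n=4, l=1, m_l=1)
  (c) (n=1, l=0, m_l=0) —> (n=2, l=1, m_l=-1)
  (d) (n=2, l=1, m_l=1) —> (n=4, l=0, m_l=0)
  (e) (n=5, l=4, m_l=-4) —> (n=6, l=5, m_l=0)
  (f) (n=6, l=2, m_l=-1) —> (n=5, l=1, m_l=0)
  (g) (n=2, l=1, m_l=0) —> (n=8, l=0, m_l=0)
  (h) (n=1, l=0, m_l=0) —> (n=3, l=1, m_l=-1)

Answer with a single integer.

5

(a) forbidden — Δl = +0 (E1 requires Δl = ±1)
(b) forbidden — Δl = -4 (E1 requires Δl = ±1)
(c) allowed
(d) allowed
(e) forbidden — Δm_l = +4 (E1 requires Δm_l = 0, ±1)
(f) allowed
(g) allowed
(h) allowed
Total allowed: 5 of 8.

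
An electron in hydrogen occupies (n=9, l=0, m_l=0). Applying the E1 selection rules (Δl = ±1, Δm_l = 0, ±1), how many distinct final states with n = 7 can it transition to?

E1 requires Δl = ±1, so l_f ∈ {-1, 1}; with 0 ≤ l_f ≤ n_f−1 = 6, the allowed l_f values are {1}.
For l_f = 1: m_f ∈ {m_i−1, m_i, m_i+1} ∩ [−1, 1] = {-1, 0, 1} → 3 states.
Total: 3.

3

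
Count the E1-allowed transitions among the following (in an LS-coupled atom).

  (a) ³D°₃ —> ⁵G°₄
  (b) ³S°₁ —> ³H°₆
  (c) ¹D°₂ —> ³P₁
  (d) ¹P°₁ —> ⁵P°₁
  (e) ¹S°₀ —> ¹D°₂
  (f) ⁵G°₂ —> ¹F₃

0

(a) forbidden (parity, ΔS, ΔL fail)
(b) forbidden (parity, ΔL, ΔJ fail)
(c) forbidden (ΔS fails)
(d) forbidden (parity, ΔS fail)
(e) forbidden (parity, ΔL, ΔJ fail)
(f) forbidden (ΔS fails)
Total allowed: 0 of 6.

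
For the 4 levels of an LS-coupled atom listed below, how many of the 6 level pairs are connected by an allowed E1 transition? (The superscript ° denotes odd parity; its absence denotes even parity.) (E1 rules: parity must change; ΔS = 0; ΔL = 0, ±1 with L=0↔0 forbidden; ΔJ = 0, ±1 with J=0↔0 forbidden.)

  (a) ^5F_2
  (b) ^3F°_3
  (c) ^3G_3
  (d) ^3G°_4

2

(a)–(b): forbidden (ΔS).
(a)–(c): forbidden (parity, ΔS).
(a)–(d): forbidden (ΔS, ΔJ).
(b)–(c): allowed.
(b)–(d): forbidden (parity).
(c)–(d): allowed.
Allowed pairs: 2 of 6.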